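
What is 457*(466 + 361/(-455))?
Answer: 96732733/455 ≈ 2.1260e+5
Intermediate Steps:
457*(466 + 361/(-455)) = 457*(466 + 361*(-1/455)) = 457*(466 - 361/455) = 457*(211669/455) = 96732733/455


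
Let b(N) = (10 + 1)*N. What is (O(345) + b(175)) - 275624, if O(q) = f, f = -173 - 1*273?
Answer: -274145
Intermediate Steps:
b(N) = 11*N
f = -446 (f = -173 - 273 = -446)
O(q) = -446
(O(345) + b(175)) - 275624 = (-446 + 11*175) - 275624 = (-446 + 1925) - 275624 = 1479 - 275624 = -274145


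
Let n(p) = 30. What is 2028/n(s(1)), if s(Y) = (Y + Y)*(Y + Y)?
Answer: 338/5 ≈ 67.600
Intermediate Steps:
s(Y) = 4*Y² (s(Y) = (2*Y)*(2*Y) = 4*Y²)
2028/n(s(1)) = 2028/30 = 2028*(1/30) = 338/5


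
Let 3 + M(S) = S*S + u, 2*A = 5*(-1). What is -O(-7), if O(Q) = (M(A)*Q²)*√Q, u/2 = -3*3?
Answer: 2891*I*√7/4 ≈ 1912.2*I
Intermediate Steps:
u = -18 (u = 2*(-3*3) = 2*(-9) = -18)
A = -5/2 (A = (5*(-1))/2 = (½)*(-5) = -5/2 ≈ -2.5000)
M(S) = -21 + S² (M(S) = -3 + (S*S - 18) = -3 + (S² - 18) = -3 + (-18 + S²) = -21 + S²)
O(Q) = -59*Q^(5/2)/4 (O(Q) = ((-21 + (-5/2)²)*Q²)*√Q = ((-21 + 25/4)*Q²)*√Q = (-59*Q²/4)*√Q = -59*Q^(5/2)/4)
-O(-7) = -(-59)*(-7)^(5/2)/4 = -(-59)*49*I*√7/4 = -(-2891)*I*√7/4 = 2891*I*√7/4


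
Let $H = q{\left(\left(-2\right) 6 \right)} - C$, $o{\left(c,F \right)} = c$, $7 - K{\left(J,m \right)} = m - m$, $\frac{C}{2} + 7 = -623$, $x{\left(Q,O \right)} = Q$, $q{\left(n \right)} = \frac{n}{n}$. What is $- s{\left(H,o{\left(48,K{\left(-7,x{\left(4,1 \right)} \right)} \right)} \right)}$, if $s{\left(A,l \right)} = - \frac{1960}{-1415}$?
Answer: $- \frac{392}{283} \approx -1.3852$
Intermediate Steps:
$q{\left(n \right)} = 1$
$C = -1260$ ($C = -14 + 2 \left(-623\right) = -14 - 1246 = -1260$)
$K{\left(J,m \right)} = 7$ ($K{\left(J,m \right)} = 7 - \left(m - m\right) = 7 - 0 = 7 + 0 = 7$)
$H = 1261$ ($H = 1 - -1260 = 1 + 1260 = 1261$)
$s{\left(A,l \right)} = \frac{392}{283}$ ($s{\left(A,l \right)} = \left(-1960\right) \left(- \frac{1}{1415}\right) = \frac{392}{283}$)
$- s{\left(H,o{\left(48,K{\left(-7,x{\left(4,1 \right)} \right)} \right)} \right)} = \left(-1\right) \frac{392}{283} = - \frac{392}{283}$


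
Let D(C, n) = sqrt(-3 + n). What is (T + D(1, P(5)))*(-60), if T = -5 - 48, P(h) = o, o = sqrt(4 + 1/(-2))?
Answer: 3180 - 30*sqrt(-12 + 2*sqrt(14)) ≈ 3180.0 - 63.758*I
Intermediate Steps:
o = sqrt(14)/2 (o = sqrt(4 - 1/2) = sqrt(7/2) = sqrt(14)/2 ≈ 1.8708)
P(h) = sqrt(14)/2
T = -53
(T + D(1, P(5)))*(-60) = (-53 + sqrt(-3 + sqrt(14)/2))*(-60) = 3180 - 60*sqrt(-3 + sqrt(14)/2)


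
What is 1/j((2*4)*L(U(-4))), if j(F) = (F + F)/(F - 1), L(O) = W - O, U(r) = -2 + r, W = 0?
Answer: 47/96 ≈ 0.48958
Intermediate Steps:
L(O) = -O (L(O) = 0 - O = -O)
j(F) = 2*F/(-1 + F) (j(F) = (2*F)/(-1 + F) = 2*F/(-1 + F))
1/j((2*4)*L(U(-4))) = 1/(2*((2*4)*(-(-2 - 4)))/(-1 + (2*4)*(-(-2 - 4)))) = 1/(2*(8*(-1*(-6)))/(-1 + 8*(-1*(-6)))) = 1/(2*(8*6)/(-1 + 8*6)) = 1/(2*48/(-1 + 48)) = 1/(2*48/47) = 1/(2*48*(1/47)) = 1/(96/47) = 47/96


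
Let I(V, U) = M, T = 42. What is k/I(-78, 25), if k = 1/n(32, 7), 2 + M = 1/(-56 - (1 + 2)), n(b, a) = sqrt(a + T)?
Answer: -59/833 ≈ -0.070828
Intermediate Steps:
n(b, a) = sqrt(42 + a) (n(b, a) = sqrt(a + 42) = sqrt(42 + a))
M = -119/59 (M = -2 + 1/(-56 - (1 + 2)) = -2 + 1/(-56 - 1*3) = -2 + 1/(-56 - 3) = -2 + 1/(-59) = -2 - 1/59 = -119/59 ≈ -2.0169)
I(V, U) = -119/59
k = 1/7 (k = 1/(sqrt(42 + 7)) = 1/(sqrt(49)) = 1/7 ≈ 0.14286)
k/I(-78, 25) = 1/(7*(-119/59)) = (1/7)*(-59/119) = -59/833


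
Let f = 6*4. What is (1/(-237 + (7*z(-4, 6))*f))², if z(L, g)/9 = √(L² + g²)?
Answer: 13215073/1568775682019529 + 17696*√13/174308409113281 ≈ 8.7899e-9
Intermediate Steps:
f = 24
z(L, g) = 9*√(L² + g²)
(1/(-237 + (7*z(-4, 6))*f))² = (1/(-237 + (7*(9*√((-4)² + 6²)))*24))² = (1/(-237 + (7*(9*√(16 + 36)))*24))² = (1/(-237 + (7*(9*√52))*24))² = (1/(-237 + (7*(9*(2*√13)))*24))² = (1/(-237 + (7*(18*√13))*24))² = (1/(-237 + (126*√13)*24))² = (1/(-237 + 3024*√13))² = (-237 + 3024*√13)⁻²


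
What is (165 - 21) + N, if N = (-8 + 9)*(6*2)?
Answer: 156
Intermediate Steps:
N = 12 (N = 1*12 = 12)
(165 - 21) + N = (165 - 21) + 12 = 144 + 12 = 156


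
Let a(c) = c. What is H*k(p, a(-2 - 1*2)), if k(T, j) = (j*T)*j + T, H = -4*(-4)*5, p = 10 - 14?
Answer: -5440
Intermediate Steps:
p = -4
H = 80 (H = 16*5 = 80)
k(T, j) = T + T*j**2 (k(T, j) = (T*j)*j + T = T*j**2 + T = T + T*j**2)
H*k(p, a(-2 - 1*2)) = 80*(-4*(1 + (-2 - 1*2)**2)) = 80*(-4*(1 + (-2 - 2)**2)) = 80*(-4*(1 + (-4)**2)) = 80*(-4*(1 + 16)) = 80*(-4*17) = 80*(-68) = -5440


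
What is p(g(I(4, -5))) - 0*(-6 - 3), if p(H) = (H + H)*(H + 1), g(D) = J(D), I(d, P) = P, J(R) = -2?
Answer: 4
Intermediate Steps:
g(D) = -2
p(H) = 2*H*(1 + H) (p(H) = (2*H)*(1 + H) = 2*H*(1 + H))
p(g(I(4, -5))) - 0*(-6 - 3) = 2*(-2)*(1 - 2) - 0*(-6 - 3) = 2*(-2)*(-1) - 0*(-9) = 4 - 116*0 = 4 + 0 = 4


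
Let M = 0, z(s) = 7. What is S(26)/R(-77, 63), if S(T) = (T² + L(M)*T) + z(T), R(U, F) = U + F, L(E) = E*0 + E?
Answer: -683/14 ≈ -48.786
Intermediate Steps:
L(E) = E (L(E) = 0 + E = E)
R(U, F) = F + U
S(T) = 7 + T² (S(T) = (T² + 0*T) + 7 = (T² + 0) + 7 = T² + 7 = 7 + T²)
S(26)/R(-77, 63) = (7 + 26²)/(63 - 77) = (7 + 676)/(-14) = 683*(-1/14) = -683/14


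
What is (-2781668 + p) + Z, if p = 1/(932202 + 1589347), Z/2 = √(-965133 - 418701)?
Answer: -7014112163731/2521549 + 2*I*√1383834 ≈ -2.7817e+6 + 2352.7*I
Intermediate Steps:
Z = 2*I*√1383834 (Z = 2*√(-965133 - 418701) = 2*√(-1383834) = 2*(I*√1383834) = 2*I*√1383834 ≈ 2352.7*I)
p = 1/2521549 ≈ 3.9658e-7
(-2781668 + p) + Z = (-2781668 + 1/2521549) + 2*I*√1383834 = -7014112163731/2521549 + 2*I*√1383834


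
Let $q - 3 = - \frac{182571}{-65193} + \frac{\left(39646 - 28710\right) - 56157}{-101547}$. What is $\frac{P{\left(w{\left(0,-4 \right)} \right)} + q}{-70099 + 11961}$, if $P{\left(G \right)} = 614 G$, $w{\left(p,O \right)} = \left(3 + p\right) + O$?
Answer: $\frac{1341142067297}{128294162770266} \approx 0.010454$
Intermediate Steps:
$q = \frac{13782696901}{2206717857}$ ($q = 3 + \left(- \frac{182571}{-65193} + \frac{\left(39646 - 28710\right) - 56157}{-101547}\right) = 3 + \left(\left(-182571\right) \left(- \frac{1}{65193}\right) + \left(10936 - 56157\right) \left(- \frac{1}{101547}\right)\right) = 3 + \left(\frac{60857}{21731} - - \frac{45221}{101547}\right) = 3 + \left(\frac{60857}{21731} + \frac{45221}{101547}\right) = 3 + \frac{7162543330}{2206717857} = \frac{13782696901}{2206717857} \approx 6.2458$)
$w{\left(p,O \right)} = 3 + O + p$
$\frac{P{\left(w{\left(0,-4 \right)} \right)} + q}{-70099 + 11961} = \frac{614 \left(3 - 4 + 0\right) + \frac{13782696901}{2206717857}}{-70099 + 11961} = \frac{614 \left(-1\right) + \frac{13782696901}{2206717857}}{-58138} = \left(-614 + \frac{13782696901}{2206717857}\right) \left(- \frac{1}{58138}\right) = \left(- \frac{1341142067297}{2206717857}\right) \left(- \frac{1}{58138}\right) = \frac{1341142067297}{128294162770266}$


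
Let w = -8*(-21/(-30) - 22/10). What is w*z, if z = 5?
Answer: 60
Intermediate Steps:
w = 12 (w = -8*(-21*(-1/30) - 22*⅒) = -8*(7/10 - 11/5) = -8*(-3/2) = 12)
w*z = 12*5 = 60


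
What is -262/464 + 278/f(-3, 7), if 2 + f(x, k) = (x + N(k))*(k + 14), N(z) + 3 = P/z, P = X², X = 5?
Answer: -71439/12296 ≈ -5.8099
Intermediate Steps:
P = 25 (P = 5² = 25)
N(z) = -3 + 25/z
f(x, k) = -2 + (14 + k)*(-3 + x + 25/k) (f(x, k) = -2 + (x + (-3 + 25/k))*(k + 14) = -2 + (-3 + x + 25/k)*(14 + k) = -2 + (14 + k)*(-3 + x + 25/k))
-262/464 + 278/f(-3, 7) = -262/464 + 278/(-19 - 3*7 + 14*(-3) + 350/7 + 7*(-3)) = -262*1/464 + 278/(-19 - 21 - 42 + 350*(⅐) - 21) = -131/232 + 278/(-19 - 21 - 42 + 50 - 21) = -131/232 + 278/(-53) = -131/232 + 278*(-1/53) = -131/232 - 278/53 = -71439/12296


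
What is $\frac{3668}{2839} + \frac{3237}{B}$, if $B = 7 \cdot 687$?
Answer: $\frac{8943085}{4550917} \approx 1.9651$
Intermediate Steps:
$B = 4809$
$\frac{3668}{2839} + \frac{3237}{B} = \frac{3668}{2839} + \frac{3237}{4809} = 3668 \cdot \frac{1}{2839} + 3237 \cdot \frac{1}{4809} = \frac{3668}{2839} + \frac{1079}{1603} = \frac{8943085}{4550917}$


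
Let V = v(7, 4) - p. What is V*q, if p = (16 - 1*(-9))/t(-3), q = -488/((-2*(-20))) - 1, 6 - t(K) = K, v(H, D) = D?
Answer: -242/15 ≈ -16.133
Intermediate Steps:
t(K) = 6 - K
q = -66/5 (q = -488/40 - 1 = -488*1/40 - 1 = -61/5 - 1 = -66/5 ≈ -13.200)
p = 25/9 (p = (16 - 1*(-9))/(6 - 1*(-3)) = (16 + 9)/(6 + 3) = 25/9 ≈ 2.7778)
V = 11/9 (V = 4 - 1*25/9 = 4 - 25/9 = 11/9 ≈ 1.2222)
V*q = (11/9)*(-66/5) = -242/15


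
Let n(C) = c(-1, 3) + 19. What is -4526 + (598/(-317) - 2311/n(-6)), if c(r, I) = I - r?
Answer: -33745407/7291 ≈ -4628.4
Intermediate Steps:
n(C) = 23 (n(C) = (3 - 1*(-1)) + 19 = (3 + 1) + 19 = 4 + 19 = 23)
-4526 + (598/(-317) - 2311/n(-6)) = -4526 + (598/(-317) - 2311/23) = -4526 + (598*(-1/317) - 2311*1/23) = -4526 + (-598/317 - 2311/23) = -4526 - 746341/7291 = -33745407/7291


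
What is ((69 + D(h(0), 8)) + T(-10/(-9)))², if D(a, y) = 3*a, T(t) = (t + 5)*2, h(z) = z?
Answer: 534361/81 ≈ 6597.0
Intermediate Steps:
T(t) = 10 + 2*t (T(t) = (5 + t)*2 = 10 + 2*t)
((69 + D(h(0), 8)) + T(-10/(-9)))² = ((69 + 3*0) + (10 + 2*(-10/(-9))))² = ((69 + 0) + (10 + 2*(-10*(-⅑))))² = (69 + (10 + 2*(10/9)))² = (69 + (10 + 20/9))² = (69 + 110/9)² = (731/9)² = 534361/81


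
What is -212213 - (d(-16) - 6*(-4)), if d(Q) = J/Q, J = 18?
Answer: -1697887/8 ≈ -2.1224e+5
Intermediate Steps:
d(Q) = 18/Q
-212213 - (d(-16) - 6*(-4)) = -212213 - (18/(-16) - 6*(-4)) = -212213 - (18*(-1/16) + 24) = -212213 - (-9/8 + 24) = -212213 - 1*183/8 = -212213 - 183/8 = -1697887/8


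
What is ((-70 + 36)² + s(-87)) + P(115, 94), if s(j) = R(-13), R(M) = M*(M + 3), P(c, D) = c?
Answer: 1401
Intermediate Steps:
R(M) = M*(3 + M)
s(j) = 130 (s(j) = -13*(3 - 13) = -13*(-10) = 130)
((-70 + 36)² + s(-87)) + P(115, 94) = ((-70 + 36)² + 130) + 115 = ((-34)² + 130) + 115 = (1156 + 130) + 115 = 1286 + 115 = 1401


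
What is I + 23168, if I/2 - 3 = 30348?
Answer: 83870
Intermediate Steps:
I = 60702 (I = 6 + 2*30348 = 6 + 60696 = 60702)
I + 23168 = 60702 + 23168 = 83870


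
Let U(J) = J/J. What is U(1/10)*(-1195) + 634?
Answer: -561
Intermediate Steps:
U(J) = 1
U(1/10)*(-1195) + 634 = 1*(-1195) + 634 = -1195 + 634 = -561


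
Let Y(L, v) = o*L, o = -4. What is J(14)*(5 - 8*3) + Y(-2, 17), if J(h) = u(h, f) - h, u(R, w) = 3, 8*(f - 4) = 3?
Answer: 217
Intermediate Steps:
f = 35/8 (f = 4 + (⅛)*3 = 4 + 3/8 = 35/8 ≈ 4.3750)
Y(L, v) = -4*L
J(h) = 3 - h
J(14)*(5 - 8*3) + Y(-2, 17) = (3 - 1*14)*(5 - 8*3) - 4*(-2) = (3 - 14)*(5 - 24) + 8 = -11*(-19) + 8 = 209 + 8 = 217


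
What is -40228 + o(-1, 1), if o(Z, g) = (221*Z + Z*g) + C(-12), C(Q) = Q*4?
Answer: -40498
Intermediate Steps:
C(Q) = 4*Q
o(Z, g) = -48 + 221*Z + Z*g (o(Z, g) = (221*Z + Z*g) + 4*(-12) = (221*Z + Z*g) - 48 = -48 + 221*Z + Z*g)
-40228 + o(-1, 1) = -40228 + (-48 + 221*(-1) - 1*1) = -40228 + (-48 - 221 - 1) = -40228 - 270 = -40498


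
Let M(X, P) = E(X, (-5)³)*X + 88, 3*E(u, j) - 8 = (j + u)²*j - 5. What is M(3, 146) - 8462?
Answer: -1868871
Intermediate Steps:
E(u, j) = 1 + j*(j + u)²/3 (E(u, j) = 8/3 + ((j + u)²*j - 5)/3 = 8/3 + (j*(j + u)² - 5)/3 = 8/3 + (-5 + j*(j + u)²)/3 = 8/3 + (-5/3 + j*(j + u)²/3) = 1 + j*(j + u)²/3)
M(X, P) = 88 + X*(1 - 125*(-125 + X)²/3) (M(X, P) = (1 + (⅓)*(-5)³*((-5)³ + X)²)*X + 88 = (1 + (⅓)*(-125)*(-125 + X)²)*X + 88 = (1 - 125*(-125 + X)²/3)*X + 88 = X*(1 - 125*(-125 + X)²/3) + 88 = 88 + X*(1 - 125*(-125 + X)²/3))
M(3, 146) - 8462 = (88 - ⅓*3*(-3 + 125*(-125 + 3)²)) - 8462 = (88 - ⅓*3*(-3 + 125*(-122)²)) - 8462 = (88 - ⅓*3*(-3 + 125*14884)) - 8462 = (88 - ⅓*3*(-3 + 1860500)) - 8462 = (88 - ⅓*3*1860497) - 8462 = (88 - 1860497) - 8462 = -1860409 - 8462 = -1868871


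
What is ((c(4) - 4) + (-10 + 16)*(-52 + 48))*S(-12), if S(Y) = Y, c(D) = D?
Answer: 288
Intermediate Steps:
((c(4) - 4) + (-10 + 16)*(-52 + 48))*S(-12) = ((4 - 4) + (-10 + 16)*(-52 + 48))*(-12) = ((4 - 1*4) + 6*(-4))*(-12) = ((4 - 4) - 24)*(-12) = (0 - 24)*(-12) = -24*(-12) = 288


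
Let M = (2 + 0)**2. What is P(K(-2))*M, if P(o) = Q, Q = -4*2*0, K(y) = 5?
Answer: 0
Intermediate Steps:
M = 4 (M = 2**2 = 4)
Q = 0 (Q = -8*0 = 0)
P(o) = 0
P(K(-2))*M = 0*4 = 0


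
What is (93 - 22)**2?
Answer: 5041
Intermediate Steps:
(93 - 22)**2 = 71**2 = 5041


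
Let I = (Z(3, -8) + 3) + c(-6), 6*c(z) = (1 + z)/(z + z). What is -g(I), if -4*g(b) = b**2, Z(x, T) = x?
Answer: 190969/20736 ≈ 9.2095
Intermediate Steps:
c(z) = (1 + z)/(12*z) (c(z) = ((1 + z)/(z + z))/6 = ((1 + z)/((2*z)))/6 = ((1 + z)*(1/(2*z)))/6 = ((1 + z)/(2*z))/6 = (1 + z)/(12*z))
I = 437/72 (I = (3 + 3) + (1/12)*(1 - 6)/(-6) = 6 + (1/12)*(-1/6)*(-5) = 6 + 5/72 = 437/72 ≈ 6.0694)
g(b) = -b**2/4
-g(I) = -(-1)*(437/72)**2/4 = -(-1)*190969/(4*5184) = -1*(-190969/20736) = 190969/20736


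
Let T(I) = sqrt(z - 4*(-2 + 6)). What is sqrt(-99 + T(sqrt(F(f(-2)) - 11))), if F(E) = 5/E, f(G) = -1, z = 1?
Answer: sqrt(-99 + I*sqrt(15)) ≈ 0.1946 + 9.9518*I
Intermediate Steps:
T(I) = I*sqrt(15) (T(I) = sqrt(1 - 4*(-2 + 6)) = sqrt(1 - 4*4) = sqrt(1 - 16) = sqrt(-15) = I*sqrt(15))
sqrt(-99 + T(sqrt(F(f(-2)) - 11))) = sqrt(-99 + I*sqrt(15))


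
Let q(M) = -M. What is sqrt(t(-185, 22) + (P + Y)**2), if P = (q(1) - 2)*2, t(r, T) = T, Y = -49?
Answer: sqrt(3047) ≈ 55.200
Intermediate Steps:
P = -6 (P = (-1*1 - 2)*2 = (-1 - 2)*2 = -3*2 = -6)
sqrt(t(-185, 22) + (P + Y)**2) = sqrt(22 + (-6 - 49)**2) = sqrt(22 + (-55)**2) = sqrt(22 + 3025) = sqrt(3047)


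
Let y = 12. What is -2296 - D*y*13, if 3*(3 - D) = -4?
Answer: -2972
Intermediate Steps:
D = 13/3 (D = 3 - 1/3*(-4) = 3 + 4/3 = 13/3 ≈ 4.3333)
-2296 - D*y*13 = -2296 - (13/3)*12*13 = -2296 - 52*13 = -2296 - 1*676 = -2296 - 676 = -2972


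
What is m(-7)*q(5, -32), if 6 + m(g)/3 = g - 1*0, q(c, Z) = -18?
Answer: 702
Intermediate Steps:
m(g) = -18 + 3*g (m(g) = -18 + 3*(g - 1*0) = -18 + 3*(g + 0) = -18 + 3*g)
m(-7)*q(5, -32) = (-18 + 3*(-7))*(-18) = (-18 - 21)*(-18) = -39*(-18) = 702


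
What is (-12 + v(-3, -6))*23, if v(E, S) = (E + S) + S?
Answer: -621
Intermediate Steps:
v(E, S) = E + 2*S
(-12 + v(-3, -6))*23 = (-12 + (-3 + 2*(-6)))*23 = (-12 + (-3 - 12))*23 = (-12 - 15)*23 = -27*23 = -621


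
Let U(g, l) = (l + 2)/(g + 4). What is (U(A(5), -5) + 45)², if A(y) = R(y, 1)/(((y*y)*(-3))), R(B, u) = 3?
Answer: 2131600/1089 ≈ 1957.4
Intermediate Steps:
A(y) = -1/y² (A(y) = 3/(((y*y)*(-3))) = 3/((y²*(-3))) = 3/((-3*y²)) = 3*(-1/(3*y²)) = -1/y²)
U(g, l) = (2 + l)/(4 + g)
(U(A(5), -5) + 45)² = ((2 - 5)/(4 - 1/5²) + 45)² = (-3/(4 - 1*1/25) + 45)² = (-3/(4 - 1/25) + 45)² = (-3/(99/25) + 45)² = ((25/99)*(-3) + 45)² = (-25/33 + 45)² = (1460/33)² = 2131600/1089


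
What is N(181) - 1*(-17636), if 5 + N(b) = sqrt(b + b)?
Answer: 17631 + sqrt(362) ≈ 17650.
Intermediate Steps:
N(b) = -5 + sqrt(2)*sqrt(b) (N(b) = -5 + sqrt(b + b) = -5 + sqrt(2*b) = -5 + sqrt(2)*sqrt(b))
N(181) - 1*(-17636) = (-5 + sqrt(2)*sqrt(181)) - 1*(-17636) = (-5 + sqrt(362)) + 17636 = 17631 + sqrt(362)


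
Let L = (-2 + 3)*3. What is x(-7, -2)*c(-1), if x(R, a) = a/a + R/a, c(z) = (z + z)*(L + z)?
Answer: -18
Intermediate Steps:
L = 3 (L = 1*3 = 3)
c(z) = 2*z*(3 + z) (c(z) = (z + z)*(3 + z) = (2*z)*(3 + z) = 2*z*(3 + z))
x(R, a) = 1 + R/a
x(-7, -2)*c(-1) = ((-7 - 2)/(-2))*(2*(-1)*(3 - 1)) = (-½*(-9))*(2*(-1)*2) = (9/2)*(-4) = -18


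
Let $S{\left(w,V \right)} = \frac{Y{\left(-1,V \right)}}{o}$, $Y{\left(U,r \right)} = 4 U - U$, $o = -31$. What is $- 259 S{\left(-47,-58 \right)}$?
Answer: $- \frac{777}{31} \approx -25.065$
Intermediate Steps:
$Y{\left(U,r \right)} = 3 U$
$S{\left(w,V \right)} = \frac{3}{31}$ ($S{\left(w,V \right)} = \frac{3 \left(-1\right)}{-31} = \left(-3\right) \left(- \frac{1}{31}\right) = \frac{3}{31}$)
$- 259 S{\left(-47,-58 \right)} = \left(-259\right) \frac{3}{31} = - \frac{777}{31}$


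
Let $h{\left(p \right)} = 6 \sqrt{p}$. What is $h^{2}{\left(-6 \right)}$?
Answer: $-216$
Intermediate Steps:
$h^{2}{\left(-6 \right)} = \left(6 \sqrt{-6}\right)^{2} = \left(6 i \sqrt{6}\right)^{2} = -216$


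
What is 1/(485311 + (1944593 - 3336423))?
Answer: -1/906519 ≈ -1.1031e-6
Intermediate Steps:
1/(485311 + (1944593 - 3336423)) = 1/(485311 - 1391830) = 1/(-906519) = -1/906519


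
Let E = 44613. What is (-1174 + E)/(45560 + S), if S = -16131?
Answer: 43439/29429 ≈ 1.4761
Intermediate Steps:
(-1174 + E)/(45560 + S) = (-1174 + 44613)/(45560 - 16131) = 43439/29429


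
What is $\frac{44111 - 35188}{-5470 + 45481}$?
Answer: $\frac{8923}{40011} \approx 0.22301$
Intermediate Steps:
$\frac{44111 - 35188}{-5470 + 45481} = \frac{44111 - 35188}{40011} = 8923 \cdot \frac{1}{40011} = \frac{8923}{40011}$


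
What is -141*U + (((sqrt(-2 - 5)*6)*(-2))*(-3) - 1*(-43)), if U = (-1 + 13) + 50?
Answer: -8699 + 36*I*sqrt(7) ≈ -8699.0 + 95.247*I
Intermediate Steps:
U = 62 (U = 12 + 50 = 62)
-141*U + (((sqrt(-2 - 5)*6)*(-2))*(-3) - 1*(-43)) = -141*62 + (((sqrt(-2 - 5)*6)*(-2))*(-3) - 1*(-43)) = -8742 + (((sqrt(-7)*6)*(-2))*(-3) + 43) = -8742 + ((((I*sqrt(7))*6)*(-2))*(-3) + 43) = -8742 + (((6*I*sqrt(7))*(-2))*(-3) + 43) = -8742 + (-12*I*sqrt(7)*(-3) + 43) = -8742 + (36*I*sqrt(7) + 43) = -8742 + (43 + 36*I*sqrt(7)) = -8699 + 36*I*sqrt(7)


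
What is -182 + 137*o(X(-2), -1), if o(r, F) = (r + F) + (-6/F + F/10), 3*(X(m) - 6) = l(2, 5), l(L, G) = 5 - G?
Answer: 13113/10 ≈ 1311.3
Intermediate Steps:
X(m) = 6 (X(m) = 6 + (5 - 1*5)/3 = 6 + (5 - 5)/3 = 6 + (1/3)*0 = 6 + 0 = 6)
o(r, F) = r - 6/F + 11*F/10 (o(r, F) = (F + r) + (-6/F + F*(1/10)) = (F + r) + (-6/F + F/10) = r - 6/F + 11*F/10)
-182 + 137*o(X(-2), -1) = -182 + 137*(6 - 6/(-1) + (11/10)*(-1)) = -182 + 137*(6 - 6*(-1) - 11/10) = -182 + 137*(6 + 6 - 11/10) = -182 + 137*(109/10) = -182 + 14933/10 = 13113/10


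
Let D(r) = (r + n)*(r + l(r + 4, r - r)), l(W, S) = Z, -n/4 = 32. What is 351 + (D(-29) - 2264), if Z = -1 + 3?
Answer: 2326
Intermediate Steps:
n = -128 (n = -4*32 = -128)
Z = 2
l(W, S) = 2
D(r) = (-128 + r)*(2 + r) (D(r) = (r - 128)*(r + 2) = (-128 + r)*(2 + r))
351 + (D(-29) - 2264) = 351 + ((-256 + (-29)**2 - 126*(-29)) - 2264) = 351 + ((-256 + 841 + 3654) - 2264) = 351 + (4239 - 2264) = 351 + 1975 = 2326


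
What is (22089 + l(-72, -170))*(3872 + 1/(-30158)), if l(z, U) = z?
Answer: 2570964170175/30158 ≈ 8.5250e+7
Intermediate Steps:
(22089 + l(-72, -170))*(3872 + 1/(-30158)) = (22089 - 72)*(3872 + 1/(-30158)) = 22017*(3872 - 1/30158) = 22017*(116771775/30158) = 2570964170175/30158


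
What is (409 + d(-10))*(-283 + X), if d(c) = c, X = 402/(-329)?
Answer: -5330013/47 ≈ -1.1340e+5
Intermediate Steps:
X = -402/329 (X = 402*(-1/329) = -402/329 ≈ -1.2219)
(409 + d(-10))*(-283 + X) = (409 - 10)*(-283 - 402/329) = 399*(-93509/329) = -5330013/47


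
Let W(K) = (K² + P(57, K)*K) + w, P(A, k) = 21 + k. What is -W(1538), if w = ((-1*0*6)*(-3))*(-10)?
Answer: -4763186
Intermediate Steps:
w = 0 (w = ((0*6)*(-3))*(-10) = (0*(-3))*(-10) = 0*(-10) = 0)
W(K) = K² + K*(21 + K) (W(K) = (K² + (21 + K)*K) + 0 = (K² + K*(21 + K)) + 0 = K² + K*(21 + K))
-W(1538) = -1538*(21 + 2*1538) = -1538*(21 + 3076) = -1538*3097 = -1*4763186 = -4763186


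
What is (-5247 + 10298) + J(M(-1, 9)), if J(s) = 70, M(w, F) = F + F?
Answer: 5121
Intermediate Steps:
M(w, F) = 2*F
(-5247 + 10298) + J(M(-1, 9)) = (-5247 + 10298) + 70 = 5051 + 70 = 5121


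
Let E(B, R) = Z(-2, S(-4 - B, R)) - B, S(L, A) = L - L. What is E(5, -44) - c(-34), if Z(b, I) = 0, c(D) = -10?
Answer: 5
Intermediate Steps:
S(L, A) = 0
E(B, R) = -B (E(B, R) = 0 - B = -B)
E(5, -44) - c(-34) = -1*5 - 1*(-10) = -5 + 10 = 5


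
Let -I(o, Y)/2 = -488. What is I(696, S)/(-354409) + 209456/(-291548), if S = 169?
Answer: -18629410588/25831808783 ≈ -0.72118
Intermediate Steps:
I(o, Y) = 976 (I(o, Y) = -2*(-488) = 976)
I(696, S)/(-354409) + 209456/(-291548) = 976/(-354409) + 209456/(-291548) = 976*(-1/354409) + 209456*(-1/291548) = -976/354409 - 52364/72887 = -18629410588/25831808783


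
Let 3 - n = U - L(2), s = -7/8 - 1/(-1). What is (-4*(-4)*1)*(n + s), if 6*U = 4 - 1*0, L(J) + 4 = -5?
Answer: -314/3 ≈ -104.67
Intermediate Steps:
s = ⅛ (s = -7*⅛ - 1*(-1) = -7/8 + 1 = ⅛ ≈ 0.12500)
L(J) = -9 (L(J) = -4 - 5 = -9)
U = ⅔ (U = (4 - 1*0)/6 = (4 + 0)/6 = (⅙)*4 = ⅔ ≈ 0.66667)
n = -20/3 (n = 3 - (⅔ - 1*(-9)) = 3 - (⅔ + 9) = 3 - 1*29/3 = 3 - 29/3 = -20/3 ≈ -6.6667)
(-4*(-4)*1)*(n + s) = (-4*(-4)*1)*(-20/3 + ⅛) = (16*1)*(-157/24) = 16*(-157/24) = -314/3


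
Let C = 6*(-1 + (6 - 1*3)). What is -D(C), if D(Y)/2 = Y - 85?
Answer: 146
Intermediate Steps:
C = 12 (C = 6*(-1 + (6 - 3)) = 6*(-1 + 3) = 6*2 = 12)
D(Y) = -170 + 2*Y (D(Y) = 2*(Y - 85) = 2*(-85 + Y) = -170 + 2*Y)
-D(C) = -(-170 + 2*12) = -(-170 + 24) = -1*(-146) = 146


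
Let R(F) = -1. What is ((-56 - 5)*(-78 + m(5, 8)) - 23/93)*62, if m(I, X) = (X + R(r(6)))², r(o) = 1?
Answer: 328988/3 ≈ 1.0966e+5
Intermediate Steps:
m(I, X) = (-1 + X)² (m(I, X) = (X - 1)² = (-1 + X)²)
((-56 - 5)*(-78 + m(5, 8)) - 23/93)*62 = ((-56 - 5)*(-78 + (-1 + 8)²) - 23/93)*62 = (-61*(-78 + 7²) - 23*1/93)*62 = (-61*(-78 + 49) - 23/93)*62 = (-61*(-29) - 23/93)*62 = (1769 - 23/93)*62 = (164494/93)*62 = 328988/3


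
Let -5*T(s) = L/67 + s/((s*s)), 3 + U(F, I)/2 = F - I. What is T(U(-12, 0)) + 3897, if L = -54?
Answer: 39166537/10050 ≈ 3897.2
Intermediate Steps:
U(F, I) = -6 - 2*I + 2*F (U(F, I) = -6 + 2*(F - I) = -6 + (-2*I + 2*F) = -6 - 2*I + 2*F)
T(s) = 54/335 - 1/(5*s) (T(s) = -(-54/67 + s/((s*s)))/5 = -(-54*1/67 + s/(s**2))/5 = -(-54/67 + s/s**2)/5 = -(-54/67 + 1/s)/5 = 54/335 - 1/(5*s))
T(U(-12, 0)) + 3897 = (-67 + 54*(-6 - 2*0 + 2*(-12)))/(335*(-6 - 2*0 + 2*(-12))) + 3897 = (-67 + 54*(-6 + 0 - 24))/(335*(-6 + 0 - 24)) + 3897 = (1/335)*(-67 + 54*(-30))/(-30) + 3897 = (1/335)*(-1/30)*(-67 - 1620) + 3897 = (1/335)*(-1/30)*(-1687) + 3897 = 1687/10050 + 3897 = 39166537/10050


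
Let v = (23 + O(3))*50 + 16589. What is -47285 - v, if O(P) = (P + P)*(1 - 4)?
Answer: -64124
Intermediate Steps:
O(P) = -6*P (O(P) = (2*P)*(-3) = -6*P)
v = 16839 (v = (23 - 6*3)*50 + 16589 = (23 - 18)*50 + 16589 = 5*50 + 16589 = 250 + 16589 = 16839)
-47285 - v = -47285 - 1*16839 = -47285 - 16839 = -64124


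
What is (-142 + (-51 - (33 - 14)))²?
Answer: 44944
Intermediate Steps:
(-142 + (-51 - (33 - 14)))² = (-142 + (-51 - 1*19))² = (-142 + (-51 - 19))² = (-142 - 70)² = (-212)² = 44944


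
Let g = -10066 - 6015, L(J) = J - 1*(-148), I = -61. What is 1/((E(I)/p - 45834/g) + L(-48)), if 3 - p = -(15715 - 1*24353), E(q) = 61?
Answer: 138859435/14280739149 ≈ 0.0097235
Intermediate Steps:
L(J) = 148 + J (L(J) = J + 148 = 148 + J)
p = -8635 (p = 3 - (-1)*(15715 - 1*24353) = 3 - (-1)*(15715 - 24353) = 3 - (-1)*(-8638) = 3 - 1*8638 = 3 - 8638 = -8635)
g = -16081
1/((E(I)/p - 45834/g) + L(-48)) = 1/((61/(-8635) - 45834/(-16081)) + (148 - 48)) = 1/((61*(-1/8635) - 45834*(-1/16081)) + 100) = 1/((-61/8635 + 45834/16081) + 100) = 1/(394795649/138859435 + 100) = 1/(14280739149/138859435) = 138859435/14280739149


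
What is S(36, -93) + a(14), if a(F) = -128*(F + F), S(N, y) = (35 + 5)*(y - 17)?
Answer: -7984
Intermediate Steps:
S(N, y) = -680 + 40*y (S(N, y) = 40*(-17 + y) = -680 + 40*y)
a(F) = -256*F
S(36, -93) + a(14) = (-680 + 40*(-93)) - 256*14 = (-680 - 3720) - 3584 = -4400 - 3584 = -7984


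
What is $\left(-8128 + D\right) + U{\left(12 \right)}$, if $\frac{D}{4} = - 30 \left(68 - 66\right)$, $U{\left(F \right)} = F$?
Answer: $-8356$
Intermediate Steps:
$D = -240$ ($D = 4 \left(- 30 \left(68 - 66\right)\right) = 4 \left(\left(-30\right) 2\right) = 4 \left(-60\right) = -240$)
$\left(-8128 + D\right) + U{\left(12 \right)} = \left(-8128 - 240\right) + 12 = -8368 + 12 = -8356$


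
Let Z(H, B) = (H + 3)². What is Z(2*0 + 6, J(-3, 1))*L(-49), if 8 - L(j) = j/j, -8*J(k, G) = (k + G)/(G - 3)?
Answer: 567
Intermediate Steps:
J(k, G) = -(G + k)/(8*(-3 + G)) (J(k, G) = -(k + G)/(8*(G - 3)) = -(G + k)/(8*(-3 + G)))
L(j) = 7 (L(j) = 8 - j/j = 8 - 1*1 = 8 - 1 = 7)
Z(H, B) = (3 + H)²
Z(2*0 + 6, J(-3, 1))*L(-49) = (3 + (2*0 + 6))²*7 = (3 + (0 + 6))²*7 = (3 + 6)²*7 = 9²*7 = 81*7 = 567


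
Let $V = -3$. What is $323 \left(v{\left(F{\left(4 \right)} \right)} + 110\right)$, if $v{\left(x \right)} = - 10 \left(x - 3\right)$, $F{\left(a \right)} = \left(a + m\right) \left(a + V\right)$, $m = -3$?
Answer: $41990$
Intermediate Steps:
$F{\left(a \right)} = \left(-3 + a\right)^{2}$ ($F{\left(a \right)} = \left(a - 3\right) \left(a - 3\right) = \left(-3 + a\right) \left(-3 + a\right) = \left(-3 + a\right)^{2}$)
$v{\left(x \right)} = 30 - 10 x$ ($v{\left(x \right)} = - 10 \left(-3 + x\right) = 30 - 10 x$)
$323 \left(v{\left(F{\left(4 \right)} \right)} + 110\right) = 323 \left(\left(30 - 10 \left(9 + 4^{2} - 24\right)\right) + 110\right) = 323 \left(\left(30 - 10 \left(9 + 16 - 24\right)\right) + 110\right) = 323 \left(\left(30 - 10\right) + 110\right) = 323 \left(20 + 110\right) = 323 \cdot 130 = 41990$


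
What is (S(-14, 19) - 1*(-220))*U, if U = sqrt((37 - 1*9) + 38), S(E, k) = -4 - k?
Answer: 197*sqrt(66) ≈ 1600.4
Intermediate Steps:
U = sqrt(66) (U = sqrt((37 - 9) + 38) = sqrt(28 + 38) = sqrt(66) ≈ 8.1240)
(S(-14, 19) - 1*(-220))*U = ((-4 - 1*19) - 1*(-220))*sqrt(66) = ((-4 - 19) + 220)*sqrt(66) = (-23 + 220)*sqrt(66) = 197*sqrt(66)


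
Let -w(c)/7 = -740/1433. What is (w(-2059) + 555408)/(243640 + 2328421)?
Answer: 795904844/3685763413 ≈ 0.21594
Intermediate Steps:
w(c) = 5180/1433 (w(c) = -(-7)*740/1433 = -7*(-740/1433) = 5180/1433)
(w(-2059) + 555408)/(243640 + 2328421) = (5180/1433 + 555408)/(243640 + 2328421) = (795904844/1433)/2572061 = (795904844/1433)*(1/2572061) = 795904844/3685763413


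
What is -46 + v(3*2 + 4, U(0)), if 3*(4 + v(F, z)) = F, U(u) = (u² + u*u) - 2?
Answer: -140/3 ≈ -46.667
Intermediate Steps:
U(u) = -2 + 2*u² (U(u) = (u² + u²) - 2 = 2*u² - 2 = -2 + 2*u²)
v(F, z) = -4 + F/3
-46 + v(3*2 + 4, U(0)) = -46 + (-4 + (3*2 + 4)/3) = -46 + (-4 + (6 + 4)/3) = -46 + (-4 + (⅓)*10) = -46 + (-4 + 10/3) = -46 - ⅔ = -140/3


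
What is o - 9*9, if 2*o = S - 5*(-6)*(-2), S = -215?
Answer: -437/2 ≈ -218.50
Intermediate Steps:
o = -275/2 (o = (-215 - 5*(-6)*(-2))/2 = (-215 - (-30)*(-2))/2 = (-215 - 1*60)/2 = (-215 - 60)/2 = (½)*(-275) = -275/2 ≈ -137.50)
o - 9*9 = -275/2 - 9*9 = -275/2 - 81 = -437/2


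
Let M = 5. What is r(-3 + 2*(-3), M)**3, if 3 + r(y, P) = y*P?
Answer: -110592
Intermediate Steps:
r(y, P) = -3 + P*y (r(y, P) = -3 + y*P = -3 + P*y)
r(-3 + 2*(-3), M)**3 = (-3 + 5*(-3 + 2*(-3)))**3 = (-3 + 5*(-3 - 6))**3 = (-3 + 5*(-9))**3 = (-3 - 45)**3 = (-48)**3 = -110592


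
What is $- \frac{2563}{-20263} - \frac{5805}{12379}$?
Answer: $- \frac{85899338}{250835677} \approx -0.34245$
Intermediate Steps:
$- \frac{2563}{-20263} - \frac{5805}{12379} = \left(-2563\right) \left(- \frac{1}{20263}\right) - \frac{5805}{12379} = \frac{2563}{20263} - \frac{5805}{12379} = - \frac{85899338}{250835677}$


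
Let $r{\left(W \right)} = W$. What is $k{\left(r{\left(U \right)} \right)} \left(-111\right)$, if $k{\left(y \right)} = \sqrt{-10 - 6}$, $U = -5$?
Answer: $- 444 i \approx - 444.0 i$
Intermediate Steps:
$k{\left(y \right)} = 4 i$ ($k{\left(y \right)} = \sqrt{-16} = 4 i$)
$k{\left(r{\left(U \right)} \right)} \left(-111\right) = 4 i \left(-111\right) = - 444 i$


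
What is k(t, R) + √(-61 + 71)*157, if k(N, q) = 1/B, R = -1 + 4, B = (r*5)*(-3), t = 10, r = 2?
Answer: -1/30 + 157*√10 ≈ 496.44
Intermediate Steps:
B = -30 (B = (2*5)*(-3) = 10*(-3) = -30)
R = 3
k(N, q) = -1/30 (k(N, q) = 1/(-30) = -1/30)
k(t, R) + √(-61 + 71)*157 = -1/30 + √(-61 + 71)*157 = -1/30 + √10*157 = -1/30 + 157*√10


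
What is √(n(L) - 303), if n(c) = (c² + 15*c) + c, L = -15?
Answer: I*√318 ≈ 17.833*I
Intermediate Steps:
n(c) = c² + 16*c
√(n(L) - 303) = √(-15*(16 - 15) - 303) = √(-15*1 - 303) = √(-15 - 303) = √(-318) = I*√318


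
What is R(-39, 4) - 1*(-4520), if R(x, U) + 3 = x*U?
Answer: 4361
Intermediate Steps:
R(x, U) = -3 + U*x (R(x, U) = -3 + x*U = -3 + U*x)
R(-39, 4) - 1*(-4520) = (-3 + 4*(-39)) - 1*(-4520) = (-3 - 156) + 4520 = -159 + 4520 = 4361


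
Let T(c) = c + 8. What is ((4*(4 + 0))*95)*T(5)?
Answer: 19760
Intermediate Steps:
T(c) = 8 + c
((4*(4 + 0))*95)*T(5) = ((4*(4 + 0))*95)*(8 + 5) = ((4*4)*95)*13 = (16*95)*13 = 1520*13 = 19760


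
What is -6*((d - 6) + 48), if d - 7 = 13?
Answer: -372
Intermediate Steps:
d = 20 (d = 7 + 13 = 20)
-6*((d - 6) + 48) = -6*((20 - 6) + 48) = -6*(14 + 48) = -6*62 = -372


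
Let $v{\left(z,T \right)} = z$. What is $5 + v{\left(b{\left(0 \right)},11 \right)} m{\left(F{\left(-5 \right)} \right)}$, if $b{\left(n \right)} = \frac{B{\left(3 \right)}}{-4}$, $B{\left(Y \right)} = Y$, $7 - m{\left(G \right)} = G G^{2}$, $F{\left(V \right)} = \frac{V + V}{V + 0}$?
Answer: $\frac{23}{4} \approx 5.75$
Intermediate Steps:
$F{\left(V \right)} = 2$ ($F{\left(V \right)} = \frac{2 V}{V} = 2$)
$m{\left(G \right)} = 7 - G^{3}$ ($m{\left(G \right)} = 7 - G G^{2} = 7 - G^{3}$)
$b{\left(n \right)} = - \frac{3}{4}$ ($b{\left(n \right)} = \frac{3}{-4} = 3 \left(- \frac{1}{4}\right) = - \frac{3}{4}$)
$5 + v{\left(b{\left(0 \right)},11 \right)} m{\left(F{\left(-5 \right)} \right)} = 5 - \frac{3 \left(7 - 2^{3}\right)}{4} = 5 - \frac{3 \left(7 - 8\right)}{4} = 5 - - \frac{3}{4} = 5 + \frac{3}{4} = \frac{23}{4}$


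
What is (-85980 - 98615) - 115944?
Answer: -300539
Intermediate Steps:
(-85980 - 98615) - 115944 = -184595 - 115944 = -300539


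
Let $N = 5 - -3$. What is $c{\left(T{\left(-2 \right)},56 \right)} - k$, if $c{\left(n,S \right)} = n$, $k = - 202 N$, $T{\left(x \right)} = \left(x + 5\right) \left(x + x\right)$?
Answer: $1604$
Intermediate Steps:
$T{\left(x \right)} = 2 x \left(5 + x\right)$ ($T{\left(x \right)} = \left(5 + x\right) 2 x = 2 x \left(5 + x\right)$)
$N = 8$ ($N = 5 + 3 = 8$)
$k = -1616$ ($k = \left(-202\right) 8 = -1616$)
$c{\left(T{\left(-2 \right)},56 \right)} - k = 2 \left(-2\right) \left(5 - 2\right) - -1616 = 2 \left(-2\right) 3 + 1616 = -12 + 1616 = 1604$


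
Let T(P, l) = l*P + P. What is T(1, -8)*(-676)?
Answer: 4732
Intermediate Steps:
T(P, l) = P + P*l (T(P, l) = P*l + P = P + P*l)
T(1, -8)*(-676) = (1*(1 - 8))*(-676) = (1*(-7))*(-676) = -7*(-676) = 4732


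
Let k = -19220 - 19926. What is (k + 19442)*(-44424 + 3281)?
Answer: 810681672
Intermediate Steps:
k = -39146
(k + 19442)*(-44424 + 3281) = (-39146 + 19442)*(-44424 + 3281) = -19704*(-41143) = 810681672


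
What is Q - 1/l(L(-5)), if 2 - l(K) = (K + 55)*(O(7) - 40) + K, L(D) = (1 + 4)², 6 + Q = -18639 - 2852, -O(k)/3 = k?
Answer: -104410930/4857 ≈ -21497.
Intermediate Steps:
O(k) = -3*k
Q = -21497 (Q = -6 + (-18639 - 2852) = -6 - 21491 = -21497)
L(D) = 25 (L(D) = 5² = 25)
l(K) = 3357 + 60*K (l(K) = 2 - ((K + 55)*(-3*7 - 40) + K) = 2 - ((55 + K)*(-21 - 40) + K) = 2 - ((55 + K)*(-61) + K) = 2 - ((-3355 - 61*K) + K) = 2 - (-3355 - 60*K) = 2 + (3355 + 60*K) = 3357 + 60*K)
Q - 1/l(L(-5)) = -21497 - 1/(3357 + 60*25) = -21497 - 1/(3357 + 1500) = -21497 - 1/4857 = -104410930/4857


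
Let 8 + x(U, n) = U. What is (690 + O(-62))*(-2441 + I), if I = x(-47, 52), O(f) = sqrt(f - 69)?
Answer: -1722240 - 2496*I*sqrt(131) ≈ -1.7222e+6 - 28568.0*I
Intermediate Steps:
x(U, n) = -8 + U
O(f) = sqrt(-69 + f)
I = -55 (I = -8 - 47 = -55)
(690 + O(-62))*(-2441 + I) = (690 + sqrt(-69 - 62))*(-2441 - 55) = (690 + sqrt(-131))*(-2496) = (690 + I*sqrt(131))*(-2496) = -1722240 - 2496*I*sqrt(131)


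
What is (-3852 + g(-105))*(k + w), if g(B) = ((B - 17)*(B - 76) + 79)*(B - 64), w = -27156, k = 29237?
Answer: -7801795941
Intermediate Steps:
g(B) = (-64 + B)*(79 + (-76 + B)*(-17 + B)) (g(B) = ((-17 + B)*(-76 + B) + 79)*(-64 + B) = ((-76 + B)*(-17 + B) + 79)*(-64 + B) = (79 + (-76 + B)*(-17 + B))*(-64 + B) = (-64 + B)*(79 + (-76 + B)*(-17 + B)))
(-3852 + g(-105))*(k + w) = (-3852 + (-87744 + (-105)³ - 157*(-105)² + 7323*(-105)))*(29237 - 27156) = (-3852 + (-87744 - 1157625 - 157*11025 - 768915))*2081 = (-3852 + (-87744 - 1157625 - 1730925 - 768915))*2081 = (-3852 - 3745209)*2081 = -3749061*2081 = -7801795941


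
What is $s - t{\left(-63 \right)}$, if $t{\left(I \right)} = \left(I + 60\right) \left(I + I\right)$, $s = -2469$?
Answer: $-2847$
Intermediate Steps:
$t{\left(I \right)} = 2 I \left(60 + I\right)$ ($t{\left(I \right)} = \left(60 + I\right) 2 I = 2 I \left(60 + I\right)$)
$s - t{\left(-63 \right)} = -2469 - 2 \left(-63\right) \left(60 - 63\right) = -2469 - 2 \left(-63\right) \left(-3\right) = -2469 - 378 = -2847$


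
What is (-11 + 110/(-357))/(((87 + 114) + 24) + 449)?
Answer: -4037/240618 ≈ -0.016778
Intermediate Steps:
(-11 + 110/(-357))/(((87 + 114) + 24) + 449) = (-11 + 110*(-1/357))/((201 + 24) + 449) = (-11 - 110/357)/(225 + 449) = -4037/357/674 = -4037/357*1/674 = -4037/240618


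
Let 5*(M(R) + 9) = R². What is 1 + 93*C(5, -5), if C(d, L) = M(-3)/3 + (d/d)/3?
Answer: -956/5 ≈ -191.20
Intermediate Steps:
M(R) = -9 + R²/5
C(d, L) = -31/15 (C(d, L) = (-9 + (⅕)*(-3)²)/3 + (d/d)/3 = (-9 + (⅕)*9)*(⅓) + 1*(⅓) = (-9 + 9/5)*(⅓) + ⅓ = -36/5*⅓ + ⅓ = -12/5 + ⅓ = -31/15)
1 + 93*C(5, -5) = 1 + 93*(-31/15) = 1 - 961/5 = -956/5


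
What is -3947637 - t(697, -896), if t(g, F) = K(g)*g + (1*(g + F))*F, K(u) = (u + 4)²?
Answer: -346632438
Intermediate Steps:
K(u) = (4 + u)²
t(g, F) = F*(F + g) + g*(4 + g)² (t(g, F) = (4 + g)²*g + (1*(g + F))*F = g*(4 + g)² + (1*(F + g))*F = g*(4 + g)² + (F + g)*F = g*(4 + g)² + F*(F + g) = F*(F + g) + g*(4 + g)²)
-3947637 - t(697, -896) = -3947637 - ((-896)² - 896*697 + 697*(4 + 697)²) = -3947637 - (802816 - 624512 + 697*701²) = -3947637 - (802816 - 624512 + 697*491401) = -3947637 - (802816 - 624512 + 342506497) = -3947637 - 1*342684801 = -3947637 - 342684801 = -346632438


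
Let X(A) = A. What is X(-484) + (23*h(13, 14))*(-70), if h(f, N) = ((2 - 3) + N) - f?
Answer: -484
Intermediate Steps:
h(f, N) = -1 + N - f (h(f, N) = (-1 + N) - f = -1 + N - f)
X(-484) + (23*h(13, 14))*(-70) = -484 + (23*(-1 + 14 - 1*13))*(-70) = -484 + (23*(-1 + 14 - 13))*(-70) = -484 + (23*0)*(-70) = -484 + 0*(-70) = -484 + 0 = -484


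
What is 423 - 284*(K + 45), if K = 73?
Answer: -33089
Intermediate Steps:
423 - 284*(K + 45) = 423 - 284*(73 + 45) = 423 - 284*118 = 423 - 33512 = -33089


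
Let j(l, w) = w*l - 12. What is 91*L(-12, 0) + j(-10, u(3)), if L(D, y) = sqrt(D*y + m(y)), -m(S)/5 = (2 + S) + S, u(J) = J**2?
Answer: -102 + 91*I*sqrt(10) ≈ -102.0 + 287.77*I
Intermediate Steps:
m(S) = -10 - 10*S (m(S) = -5*((2 + S) + S) = -5*(2 + 2*S) = -10 - 10*S)
L(D, y) = sqrt(-10 - 10*y + D*y) (L(D, y) = sqrt(D*y + (-10 - 10*y)) = sqrt(-10 - 10*y + D*y))
j(l, w) = -12 + l*w (j(l, w) = l*w - 12 = -12 + l*w)
91*L(-12, 0) + j(-10, u(3)) = 91*sqrt(-10 - 10*0 - 12*0) + (-12 - 10*3**2) = 91*sqrt(-10 + 0 + 0) + (-12 - 10*9) = 91*sqrt(-10) + (-12 - 90) = 91*(I*sqrt(10)) - 102 = 91*I*sqrt(10) - 102 = -102 + 91*I*sqrt(10)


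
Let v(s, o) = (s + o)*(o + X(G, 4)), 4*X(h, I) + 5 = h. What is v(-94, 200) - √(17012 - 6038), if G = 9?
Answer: 21306 - √10974 ≈ 21201.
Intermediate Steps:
X(h, I) = -5/4 + h/4
v(s, o) = (1 + o)*(o + s) (v(s, o) = (s + o)*(o + (-5/4 + (¼)*9)) = (o + s)*(o + (-5/4 + 9/4)) = (o + s)*(o + 1) = (o + s)*(1 + o) = (1 + o)*(o + s))
v(-94, 200) - √(17012 - 6038) = (200 - 94 + 200² + 200*(-94)) - √(17012 - 6038) = (200 - 94 + 40000 - 18800) - √10974 = 21306 - √10974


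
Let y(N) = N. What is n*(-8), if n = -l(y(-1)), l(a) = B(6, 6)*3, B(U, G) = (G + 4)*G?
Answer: 1440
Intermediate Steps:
B(U, G) = G*(4 + G) (B(U, G) = (4 + G)*G = G*(4 + G))
l(a) = 180 (l(a) = (6*(4 + 6))*3 = (6*10)*3 = 60*3 = 180)
n = -180 (n = -1*180 = -180)
n*(-8) = -180*(-8) = 1440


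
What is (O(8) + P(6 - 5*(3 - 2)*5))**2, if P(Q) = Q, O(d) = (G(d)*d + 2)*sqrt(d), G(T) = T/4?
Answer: 2953 - 1368*sqrt(2) ≈ 1018.4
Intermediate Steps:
G(T) = T/4 (G(T) = T*(1/4) = T/4)
O(d) = sqrt(d)*(2 + d**2/4) (O(d) = ((d/4)*d + 2)*sqrt(d) = (d**2/4 + 2)*sqrt(d) = (2 + d**2/4)*sqrt(d) = sqrt(d)*(2 + d**2/4))
(O(8) + P(6 - 5*(3 - 2)*5))**2 = (sqrt(8)*(8 + 8**2)/4 + (6 - 5*(3 - 2)*5))**2 = ((2*sqrt(2))*(8 + 64)/4 + (6 - 5*5))**2 = ((1/4)*(2*sqrt(2))*72 + (6 - 5*5))**2 = (36*sqrt(2) + (6 - 25))**2 = (36*sqrt(2) - 19)**2 = (-19 + 36*sqrt(2))**2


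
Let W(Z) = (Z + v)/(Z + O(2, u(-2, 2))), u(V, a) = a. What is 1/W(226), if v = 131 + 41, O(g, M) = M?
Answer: 114/199 ≈ 0.57286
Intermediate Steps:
v = 172
W(Z) = (172 + Z)/(2 + Z) (W(Z) = (Z + 172)/(Z + 2) = (172 + Z)/(2 + Z))
1/W(226) = 1/((172 + 226)/(2 + 226)) = 1/(398/228) = 1/((1/228)*398) = 1/(199/114) = 114/199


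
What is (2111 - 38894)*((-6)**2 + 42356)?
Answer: -1559304936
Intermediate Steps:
(2111 - 38894)*((-6)**2 + 42356) = -36783*(36 + 42356) = -36783*42392 = -1559304936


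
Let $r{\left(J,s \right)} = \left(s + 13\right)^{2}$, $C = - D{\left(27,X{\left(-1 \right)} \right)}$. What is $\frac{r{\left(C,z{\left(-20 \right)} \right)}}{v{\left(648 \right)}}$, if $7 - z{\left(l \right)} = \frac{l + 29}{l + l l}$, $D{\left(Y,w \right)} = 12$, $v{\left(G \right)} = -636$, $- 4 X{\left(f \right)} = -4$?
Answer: $- \frac{57623281}{91838400} \approx -0.62744$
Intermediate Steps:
$X{\left(f \right)} = 1$ ($X{\left(f \right)} = \left(- \frac{1}{4}\right) \left(-4\right) = 1$)
$z{\left(l \right)} = 7 - \frac{29 + l}{l + l^{2}}$ ($z{\left(l \right)} = 7 - \frac{l + 29}{l + l l} = 7 - \frac{29 + l}{l + l^{2}}$)
$C = -12$ ($C = \left(-1\right) 12 = -12$)
$r{\left(J,s \right)} = \left(13 + s\right)^{2}$
$\frac{r{\left(C,z{\left(-20 \right)} \right)}}{v{\left(648 \right)}} = \frac{\left(13 + \frac{-29 + 6 \left(-20\right) + 7 \left(-20\right)^{2}}{\left(-20\right) \left(1 - 20\right)}\right)^{2}}{-636} = \left(13 - \frac{-29 - 120 + 7 \cdot 400}{20 \left(-19\right)}\right)^{2} \left(- \frac{1}{636}\right) = \left(13 - - \frac{-29 - 120 + 2800}{380}\right)^{2} \left(- \frac{1}{636}\right) = \left(13 - \left(- \frac{1}{380}\right) 2651\right)^{2} \left(- \frac{1}{636}\right) = \left(13 + \frac{2651}{380}\right)^{2} \left(- \frac{1}{636}\right) = \left(\frac{7591}{380}\right)^{2} \left(- \frac{1}{636}\right) = \frac{57623281}{144400} \left(- \frac{1}{636}\right) = - \frac{57623281}{91838400}$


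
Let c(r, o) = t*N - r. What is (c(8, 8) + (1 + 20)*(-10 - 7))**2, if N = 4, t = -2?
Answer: 139129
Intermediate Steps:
c(r, o) = -8 - r (c(r, o) = -2*4 - r = -8 - r)
(c(8, 8) + (1 + 20)*(-10 - 7))**2 = ((-8 - 1*8) + (1 + 20)*(-10 - 7))**2 = ((-8 - 8) + 21*(-17))**2 = (-16 - 357)**2 = (-373)**2 = 139129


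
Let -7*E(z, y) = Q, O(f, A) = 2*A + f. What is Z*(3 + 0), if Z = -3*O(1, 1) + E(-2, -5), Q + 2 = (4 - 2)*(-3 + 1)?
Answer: -171/7 ≈ -24.429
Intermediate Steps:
O(f, A) = f + 2*A
Q = -6 (Q = -2 + (4 - 2)*(-3 + 1) = -2 + 2*(-2) = -2 - 4 = -6)
E(z, y) = 6/7 (E(z, y) = -⅐*(-6) = 6/7)
Z = -57/7 (Z = -3*(1 + 2*1) + 6/7 = -3*(1 + 2) + 6/7 = -3*3 + 6/7 = -9 + 6/7 = -57/7 ≈ -8.1429)
Z*(3 + 0) = -57*(3 + 0)/7 = -57/7*3 = -171/7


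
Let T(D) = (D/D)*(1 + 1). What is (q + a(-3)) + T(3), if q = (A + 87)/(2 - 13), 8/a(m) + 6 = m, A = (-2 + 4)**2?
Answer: -709/99 ≈ -7.1616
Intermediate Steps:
A = 4 (A = 2**2 = 4)
a(m) = 8/(-6 + m)
T(D) = 2 (T(D) = 1*2 = 2)
q = -91/11 (q = (4 + 87)/(2 - 13) = 91/(-11) = 91*(-1/11) = -91/11 ≈ -8.2727)
(q + a(-3)) + T(3) = (-91/11 + 8/(-6 - 3)) + 2 = (-91/11 + 8/(-9)) + 2 = (-91/11 + 8*(-1/9)) + 2 = (-91/11 - 8/9) + 2 = -907/99 + 2 = -709/99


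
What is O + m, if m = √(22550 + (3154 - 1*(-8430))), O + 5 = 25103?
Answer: 25098 + √34134 ≈ 25283.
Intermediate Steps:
O = 25098 (O = -5 + 25103 = 25098)
m = √34134 (m = √(22550 + (3154 + 8430)) = √(22550 + 11584) = √34134 ≈ 184.75)
O + m = 25098 + √34134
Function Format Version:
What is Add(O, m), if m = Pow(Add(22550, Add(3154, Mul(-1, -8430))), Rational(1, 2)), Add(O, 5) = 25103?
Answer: Add(25098, Pow(34134, Rational(1, 2))) ≈ 25283.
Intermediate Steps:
O = 25098 (O = Add(-5, 25103) = 25098)
m = Pow(34134, Rational(1, 2)) (m = Pow(Add(22550, Add(3154, 8430)), Rational(1, 2)) = Pow(Add(22550, 11584), Rational(1, 2)) = Pow(34134, Rational(1, 2)) ≈ 184.75)
Add(O, m) = Add(25098, Pow(34134, Rational(1, 2)))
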